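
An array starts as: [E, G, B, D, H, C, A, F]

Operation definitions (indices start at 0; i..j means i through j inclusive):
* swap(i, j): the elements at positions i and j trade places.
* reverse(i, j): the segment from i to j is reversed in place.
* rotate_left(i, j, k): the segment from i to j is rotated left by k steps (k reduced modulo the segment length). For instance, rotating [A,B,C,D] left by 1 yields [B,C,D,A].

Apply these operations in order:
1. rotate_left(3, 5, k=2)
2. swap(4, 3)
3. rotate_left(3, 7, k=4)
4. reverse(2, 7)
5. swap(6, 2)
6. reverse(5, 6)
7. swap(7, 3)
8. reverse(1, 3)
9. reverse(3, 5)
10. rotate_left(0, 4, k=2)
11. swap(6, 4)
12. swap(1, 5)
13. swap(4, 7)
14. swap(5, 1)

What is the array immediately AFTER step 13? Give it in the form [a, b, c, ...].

Answer: [F, G, C, E, H, A, B, D]

Derivation:
After 1 (rotate_left(3, 5, k=2)): [E, G, B, C, D, H, A, F]
After 2 (swap(4, 3)): [E, G, B, D, C, H, A, F]
After 3 (rotate_left(3, 7, k=4)): [E, G, B, F, D, C, H, A]
After 4 (reverse(2, 7)): [E, G, A, H, C, D, F, B]
After 5 (swap(6, 2)): [E, G, F, H, C, D, A, B]
After 6 (reverse(5, 6)): [E, G, F, H, C, A, D, B]
After 7 (swap(7, 3)): [E, G, F, B, C, A, D, H]
After 8 (reverse(1, 3)): [E, B, F, G, C, A, D, H]
After 9 (reverse(3, 5)): [E, B, F, A, C, G, D, H]
After 10 (rotate_left(0, 4, k=2)): [F, A, C, E, B, G, D, H]
After 11 (swap(6, 4)): [F, A, C, E, D, G, B, H]
After 12 (swap(1, 5)): [F, G, C, E, D, A, B, H]
After 13 (swap(4, 7)): [F, G, C, E, H, A, B, D]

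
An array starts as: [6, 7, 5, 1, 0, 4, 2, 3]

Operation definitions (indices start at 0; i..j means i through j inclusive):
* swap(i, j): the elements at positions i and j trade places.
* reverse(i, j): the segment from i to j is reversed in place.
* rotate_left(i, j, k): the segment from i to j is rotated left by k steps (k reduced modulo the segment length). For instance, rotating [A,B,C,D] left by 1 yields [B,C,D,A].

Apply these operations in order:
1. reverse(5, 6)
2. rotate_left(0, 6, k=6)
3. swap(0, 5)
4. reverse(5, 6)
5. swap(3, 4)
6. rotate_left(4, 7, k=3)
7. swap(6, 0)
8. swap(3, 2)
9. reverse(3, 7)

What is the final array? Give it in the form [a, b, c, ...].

Answer: [2, 6, 1, 4, 0, 5, 3, 7]

Derivation:
After 1 (reverse(5, 6)): [6, 7, 5, 1, 0, 2, 4, 3]
After 2 (rotate_left(0, 6, k=6)): [4, 6, 7, 5, 1, 0, 2, 3]
After 3 (swap(0, 5)): [0, 6, 7, 5, 1, 4, 2, 3]
After 4 (reverse(5, 6)): [0, 6, 7, 5, 1, 2, 4, 3]
After 5 (swap(3, 4)): [0, 6, 7, 1, 5, 2, 4, 3]
After 6 (rotate_left(4, 7, k=3)): [0, 6, 7, 1, 3, 5, 2, 4]
After 7 (swap(6, 0)): [2, 6, 7, 1, 3, 5, 0, 4]
After 8 (swap(3, 2)): [2, 6, 1, 7, 3, 5, 0, 4]
After 9 (reverse(3, 7)): [2, 6, 1, 4, 0, 5, 3, 7]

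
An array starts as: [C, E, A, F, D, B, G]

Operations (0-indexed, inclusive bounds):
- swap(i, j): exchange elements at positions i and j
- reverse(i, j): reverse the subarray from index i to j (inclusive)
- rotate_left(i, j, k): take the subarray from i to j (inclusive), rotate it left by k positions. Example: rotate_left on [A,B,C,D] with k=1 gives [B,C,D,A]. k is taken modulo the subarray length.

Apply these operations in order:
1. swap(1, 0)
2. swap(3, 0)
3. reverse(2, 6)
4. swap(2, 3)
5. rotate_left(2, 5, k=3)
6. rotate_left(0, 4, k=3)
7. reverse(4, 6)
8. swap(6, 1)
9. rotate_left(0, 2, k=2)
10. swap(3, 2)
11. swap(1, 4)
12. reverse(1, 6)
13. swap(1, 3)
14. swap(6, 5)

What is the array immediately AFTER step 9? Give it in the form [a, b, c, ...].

Answer: [F, B, E, C, A, D, G]

Derivation:
After 1 (swap(1, 0)): [E, C, A, F, D, B, G]
After 2 (swap(3, 0)): [F, C, A, E, D, B, G]
After 3 (reverse(2, 6)): [F, C, G, B, D, E, A]
After 4 (swap(2, 3)): [F, C, B, G, D, E, A]
After 5 (rotate_left(2, 5, k=3)): [F, C, E, B, G, D, A]
After 6 (rotate_left(0, 4, k=3)): [B, G, F, C, E, D, A]
After 7 (reverse(4, 6)): [B, G, F, C, A, D, E]
After 8 (swap(6, 1)): [B, E, F, C, A, D, G]
After 9 (rotate_left(0, 2, k=2)): [F, B, E, C, A, D, G]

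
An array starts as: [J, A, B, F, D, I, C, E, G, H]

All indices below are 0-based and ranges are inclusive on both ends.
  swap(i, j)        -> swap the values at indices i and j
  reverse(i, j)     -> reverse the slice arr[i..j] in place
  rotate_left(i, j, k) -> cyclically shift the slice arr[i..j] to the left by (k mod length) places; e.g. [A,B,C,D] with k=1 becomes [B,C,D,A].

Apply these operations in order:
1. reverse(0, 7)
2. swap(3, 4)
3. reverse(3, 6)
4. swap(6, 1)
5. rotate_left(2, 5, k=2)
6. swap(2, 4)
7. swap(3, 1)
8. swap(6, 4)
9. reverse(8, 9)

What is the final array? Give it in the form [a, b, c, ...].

After 1 (reverse(0, 7)): [E, C, I, D, F, B, A, J, G, H]
After 2 (swap(3, 4)): [E, C, I, F, D, B, A, J, G, H]
After 3 (reverse(3, 6)): [E, C, I, A, B, D, F, J, G, H]
After 4 (swap(6, 1)): [E, F, I, A, B, D, C, J, G, H]
After 5 (rotate_left(2, 5, k=2)): [E, F, B, D, I, A, C, J, G, H]
After 6 (swap(2, 4)): [E, F, I, D, B, A, C, J, G, H]
After 7 (swap(3, 1)): [E, D, I, F, B, A, C, J, G, H]
After 8 (swap(6, 4)): [E, D, I, F, C, A, B, J, G, H]
After 9 (reverse(8, 9)): [E, D, I, F, C, A, B, J, H, G]

Answer: [E, D, I, F, C, A, B, J, H, G]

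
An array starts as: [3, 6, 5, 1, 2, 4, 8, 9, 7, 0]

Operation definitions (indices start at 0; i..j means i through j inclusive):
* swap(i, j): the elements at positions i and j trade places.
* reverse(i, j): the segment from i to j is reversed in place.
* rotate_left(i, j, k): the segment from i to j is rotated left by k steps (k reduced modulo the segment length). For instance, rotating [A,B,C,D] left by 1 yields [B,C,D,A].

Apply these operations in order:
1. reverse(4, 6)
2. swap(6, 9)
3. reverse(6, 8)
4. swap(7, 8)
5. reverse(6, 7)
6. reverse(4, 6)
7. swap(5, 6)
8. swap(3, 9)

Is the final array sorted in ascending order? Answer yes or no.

After 1 (reverse(4, 6)): [3, 6, 5, 1, 8, 4, 2, 9, 7, 0]
After 2 (swap(6, 9)): [3, 6, 5, 1, 8, 4, 0, 9, 7, 2]
After 3 (reverse(6, 8)): [3, 6, 5, 1, 8, 4, 7, 9, 0, 2]
After 4 (swap(7, 8)): [3, 6, 5, 1, 8, 4, 7, 0, 9, 2]
After 5 (reverse(6, 7)): [3, 6, 5, 1, 8, 4, 0, 7, 9, 2]
After 6 (reverse(4, 6)): [3, 6, 5, 1, 0, 4, 8, 7, 9, 2]
After 7 (swap(5, 6)): [3, 6, 5, 1, 0, 8, 4, 7, 9, 2]
After 8 (swap(3, 9)): [3, 6, 5, 2, 0, 8, 4, 7, 9, 1]

Answer: no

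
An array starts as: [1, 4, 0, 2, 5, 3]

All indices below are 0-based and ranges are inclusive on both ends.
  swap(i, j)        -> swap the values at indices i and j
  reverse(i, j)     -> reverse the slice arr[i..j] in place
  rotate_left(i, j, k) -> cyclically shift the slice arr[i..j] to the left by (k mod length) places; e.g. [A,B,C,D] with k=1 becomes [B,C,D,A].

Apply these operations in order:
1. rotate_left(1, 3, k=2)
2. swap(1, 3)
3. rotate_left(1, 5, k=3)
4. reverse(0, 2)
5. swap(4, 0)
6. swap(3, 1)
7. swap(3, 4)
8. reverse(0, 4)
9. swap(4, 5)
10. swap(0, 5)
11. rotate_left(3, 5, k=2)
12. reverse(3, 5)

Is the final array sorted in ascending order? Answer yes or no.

After 1 (rotate_left(1, 3, k=2)): [1, 2, 4, 0, 5, 3]
After 2 (swap(1, 3)): [1, 0, 4, 2, 5, 3]
After 3 (rotate_left(1, 5, k=3)): [1, 5, 3, 0, 4, 2]
After 4 (reverse(0, 2)): [3, 5, 1, 0, 4, 2]
After 5 (swap(4, 0)): [4, 5, 1, 0, 3, 2]
After 6 (swap(3, 1)): [4, 0, 1, 5, 3, 2]
After 7 (swap(3, 4)): [4, 0, 1, 3, 5, 2]
After 8 (reverse(0, 4)): [5, 3, 1, 0, 4, 2]
After 9 (swap(4, 5)): [5, 3, 1, 0, 2, 4]
After 10 (swap(0, 5)): [4, 3, 1, 0, 2, 5]
After 11 (rotate_left(3, 5, k=2)): [4, 3, 1, 5, 0, 2]
After 12 (reverse(3, 5)): [4, 3, 1, 2, 0, 5]

Answer: no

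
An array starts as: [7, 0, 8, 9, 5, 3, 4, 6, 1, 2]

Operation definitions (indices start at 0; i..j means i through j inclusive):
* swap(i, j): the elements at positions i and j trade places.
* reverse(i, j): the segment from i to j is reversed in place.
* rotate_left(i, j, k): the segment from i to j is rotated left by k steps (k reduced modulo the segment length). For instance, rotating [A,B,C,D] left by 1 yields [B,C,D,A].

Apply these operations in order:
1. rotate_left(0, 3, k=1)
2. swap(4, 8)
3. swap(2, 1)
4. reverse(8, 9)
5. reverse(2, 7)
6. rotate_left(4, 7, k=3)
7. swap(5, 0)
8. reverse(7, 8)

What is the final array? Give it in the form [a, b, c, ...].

After 1 (rotate_left(0, 3, k=1)): [0, 8, 9, 7, 5, 3, 4, 6, 1, 2]
After 2 (swap(4, 8)): [0, 8, 9, 7, 1, 3, 4, 6, 5, 2]
After 3 (swap(2, 1)): [0, 9, 8, 7, 1, 3, 4, 6, 5, 2]
After 4 (reverse(8, 9)): [0, 9, 8, 7, 1, 3, 4, 6, 2, 5]
After 5 (reverse(2, 7)): [0, 9, 6, 4, 3, 1, 7, 8, 2, 5]
After 6 (rotate_left(4, 7, k=3)): [0, 9, 6, 4, 8, 3, 1, 7, 2, 5]
After 7 (swap(5, 0)): [3, 9, 6, 4, 8, 0, 1, 7, 2, 5]
After 8 (reverse(7, 8)): [3, 9, 6, 4, 8, 0, 1, 2, 7, 5]

Answer: [3, 9, 6, 4, 8, 0, 1, 2, 7, 5]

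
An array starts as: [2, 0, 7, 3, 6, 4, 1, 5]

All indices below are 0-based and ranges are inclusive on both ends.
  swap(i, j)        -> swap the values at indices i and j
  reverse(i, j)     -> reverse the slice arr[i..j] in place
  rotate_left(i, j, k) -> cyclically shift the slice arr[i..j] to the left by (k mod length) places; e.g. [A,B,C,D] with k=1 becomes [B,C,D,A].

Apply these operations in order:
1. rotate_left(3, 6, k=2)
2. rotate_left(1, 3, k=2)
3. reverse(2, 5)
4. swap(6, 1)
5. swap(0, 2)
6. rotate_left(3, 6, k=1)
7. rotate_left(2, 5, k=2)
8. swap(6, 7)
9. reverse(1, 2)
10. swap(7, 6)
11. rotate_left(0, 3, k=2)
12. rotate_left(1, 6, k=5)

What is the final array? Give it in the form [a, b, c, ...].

Answer: [6, 1, 4, 3, 0, 2, 7, 5]

Derivation:
After 1 (rotate_left(3, 6, k=2)): [2, 0, 7, 4, 1, 3, 6, 5]
After 2 (rotate_left(1, 3, k=2)): [2, 4, 0, 7, 1, 3, 6, 5]
After 3 (reverse(2, 5)): [2, 4, 3, 1, 7, 0, 6, 5]
After 4 (swap(6, 1)): [2, 6, 3, 1, 7, 0, 4, 5]
After 5 (swap(0, 2)): [3, 6, 2, 1, 7, 0, 4, 5]
After 6 (rotate_left(3, 6, k=1)): [3, 6, 2, 7, 0, 4, 1, 5]
After 7 (rotate_left(2, 5, k=2)): [3, 6, 0, 4, 2, 7, 1, 5]
After 8 (swap(6, 7)): [3, 6, 0, 4, 2, 7, 5, 1]
After 9 (reverse(1, 2)): [3, 0, 6, 4, 2, 7, 5, 1]
After 10 (swap(7, 6)): [3, 0, 6, 4, 2, 7, 1, 5]
After 11 (rotate_left(0, 3, k=2)): [6, 4, 3, 0, 2, 7, 1, 5]
After 12 (rotate_left(1, 6, k=5)): [6, 1, 4, 3, 0, 2, 7, 5]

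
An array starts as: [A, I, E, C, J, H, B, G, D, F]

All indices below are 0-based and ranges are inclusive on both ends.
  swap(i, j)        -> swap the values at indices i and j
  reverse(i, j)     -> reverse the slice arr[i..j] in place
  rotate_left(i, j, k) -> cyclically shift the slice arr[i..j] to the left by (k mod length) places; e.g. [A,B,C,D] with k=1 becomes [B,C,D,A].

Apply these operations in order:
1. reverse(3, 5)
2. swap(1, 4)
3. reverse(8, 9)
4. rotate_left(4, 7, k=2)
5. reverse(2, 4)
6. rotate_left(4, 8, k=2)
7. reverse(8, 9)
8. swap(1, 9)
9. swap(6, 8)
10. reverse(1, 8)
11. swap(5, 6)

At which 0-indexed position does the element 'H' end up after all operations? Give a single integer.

After 1 (reverse(3, 5)): [A, I, E, H, J, C, B, G, D, F]
After 2 (swap(1, 4)): [A, J, E, H, I, C, B, G, D, F]
After 3 (reverse(8, 9)): [A, J, E, H, I, C, B, G, F, D]
After 4 (rotate_left(4, 7, k=2)): [A, J, E, H, B, G, I, C, F, D]
After 5 (reverse(2, 4)): [A, J, B, H, E, G, I, C, F, D]
After 6 (rotate_left(4, 8, k=2)): [A, J, B, H, I, C, F, E, G, D]
After 7 (reverse(8, 9)): [A, J, B, H, I, C, F, E, D, G]
After 8 (swap(1, 9)): [A, G, B, H, I, C, F, E, D, J]
After 9 (swap(6, 8)): [A, G, B, H, I, C, D, E, F, J]
After 10 (reverse(1, 8)): [A, F, E, D, C, I, H, B, G, J]
After 11 (swap(5, 6)): [A, F, E, D, C, H, I, B, G, J]

Answer: 5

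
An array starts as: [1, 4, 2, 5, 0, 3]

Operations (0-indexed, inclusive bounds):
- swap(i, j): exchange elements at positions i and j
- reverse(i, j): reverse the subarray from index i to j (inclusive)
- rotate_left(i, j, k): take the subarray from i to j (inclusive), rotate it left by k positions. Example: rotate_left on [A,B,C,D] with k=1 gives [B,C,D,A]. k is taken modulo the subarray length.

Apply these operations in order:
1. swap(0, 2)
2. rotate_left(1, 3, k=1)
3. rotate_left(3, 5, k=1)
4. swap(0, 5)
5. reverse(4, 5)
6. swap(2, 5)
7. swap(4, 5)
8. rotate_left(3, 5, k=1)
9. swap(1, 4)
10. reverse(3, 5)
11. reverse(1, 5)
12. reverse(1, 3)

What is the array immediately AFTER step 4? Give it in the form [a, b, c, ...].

After 1 (swap(0, 2)): [2, 4, 1, 5, 0, 3]
After 2 (rotate_left(1, 3, k=1)): [2, 1, 5, 4, 0, 3]
After 3 (rotate_left(3, 5, k=1)): [2, 1, 5, 0, 3, 4]
After 4 (swap(0, 5)): [4, 1, 5, 0, 3, 2]

Answer: [4, 1, 5, 0, 3, 2]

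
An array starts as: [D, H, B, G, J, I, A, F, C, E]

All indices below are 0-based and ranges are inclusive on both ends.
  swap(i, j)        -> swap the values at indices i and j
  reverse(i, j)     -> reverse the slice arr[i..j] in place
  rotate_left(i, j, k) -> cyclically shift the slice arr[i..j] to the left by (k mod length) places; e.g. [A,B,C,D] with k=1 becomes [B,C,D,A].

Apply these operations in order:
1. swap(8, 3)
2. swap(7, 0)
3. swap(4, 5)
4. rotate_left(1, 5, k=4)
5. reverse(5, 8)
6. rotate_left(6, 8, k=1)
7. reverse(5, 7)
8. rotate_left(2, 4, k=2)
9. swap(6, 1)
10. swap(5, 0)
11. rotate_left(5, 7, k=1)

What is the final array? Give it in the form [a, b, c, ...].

Answer: [I, A, C, H, B, J, G, F, D, E]

Derivation:
After 1 (swap(8, 3)): [D, H, B, C, J, I, A, F, G, E]
After 2 (swap(7, 0)): [F, H, B, C, J, I, A, D, G, E]
After 3 (swap(4, 5)): [F, H, B, C, I, J, A, D, G, E]
After 4 (rotate_left(1, 5, k=4)): [F, J, H, B, C, I, A, D, G, E]
After 5 (reverse(5, 8)): [F, J, H, B, C, G, D, A, I, E]
After 6 (rotate_left(6, 8, k=1)): [F, J, H, B, C, G, A, I, D, E]
After 7 (reverse(5, 7)): [F, J, H, B, C, I, A, G, D, E]
After 8 (rotate_left(2, 4, k=2)): [F, J, C, H, B, I, A, G, D, E]
After 9 (swap(6, 1)): [F, A, C, H, B, I, J, G, D, E]
After 10 (swap(5, 0)): [I, A, C, H, B, F, J, G, D, E]
After 11 (rotate_left(5, 7, k=1)): [I, A, C, H, B, J, G, F, D, E]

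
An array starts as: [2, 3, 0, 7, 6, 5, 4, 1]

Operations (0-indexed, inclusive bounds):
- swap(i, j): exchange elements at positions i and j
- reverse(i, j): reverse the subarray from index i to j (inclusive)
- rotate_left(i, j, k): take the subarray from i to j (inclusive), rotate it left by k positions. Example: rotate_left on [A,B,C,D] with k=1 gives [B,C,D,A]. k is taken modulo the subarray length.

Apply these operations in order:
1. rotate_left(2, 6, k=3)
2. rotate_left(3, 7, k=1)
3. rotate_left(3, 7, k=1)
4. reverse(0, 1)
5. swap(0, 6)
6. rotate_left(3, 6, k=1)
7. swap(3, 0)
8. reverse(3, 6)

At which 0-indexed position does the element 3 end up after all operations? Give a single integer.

After 1 (rotate_left(2, 6, k=3)): [2, 3, 5, 4, 0, 7, 6, 1]
After 2 (rotate_left(3, 7, k=1)): [2, 3, 5, 0, 7, 6, 1, 4]
After 3 (rotate_left(3, 7, k=1)): [2, 3, 5, 7, 6, 1, 4, 0]
After 4 (reverse(0, 1)): [3, 2, 5, 7, 6, 1, 4, 0]
After 5 (swap(0, 6)): [4, 2, 5, 7, 6, 1, 3, 0]
After 6 (rotate_left(3, 6, k=1)): [4, 2, 5, 6, 1, 3, 7, 0]
After 7 (swap(3, 0)): [6, 2, 5, 4, 1, 3, 7, 0]
After 8 (reverse(3, 6)): [6, 2, 5, 7, 3, 1, 4, 0]

Answer: 4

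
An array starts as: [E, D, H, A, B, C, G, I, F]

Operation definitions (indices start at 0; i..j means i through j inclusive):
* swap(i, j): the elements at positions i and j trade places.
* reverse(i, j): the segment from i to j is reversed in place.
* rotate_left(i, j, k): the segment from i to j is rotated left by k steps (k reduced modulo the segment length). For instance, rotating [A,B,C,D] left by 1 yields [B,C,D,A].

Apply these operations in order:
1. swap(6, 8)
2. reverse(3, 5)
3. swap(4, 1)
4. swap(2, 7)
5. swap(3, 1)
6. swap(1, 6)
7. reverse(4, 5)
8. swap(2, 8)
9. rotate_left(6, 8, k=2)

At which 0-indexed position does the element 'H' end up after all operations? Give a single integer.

After 1 (swap(6, 8)): [E, D, H, A, B, C, F, I, G]
After 2 (reverse(3, 5)): [E, D, H, C, B, A, F, I, G]
After 3 (swap(4, 1)): [E, B, H, C, D, A, F, I, G]
After 4 (swap(2, 7)): [E, B, I, C, D, A, F, H, G]
After 5 (swap(3, 1)): [E, C, I, B, D, A, F, H, G]
After 6 (swap(1, 6)): [E, F, I, B, D, A, C, H, G]
After 7 (reverse(4, 5)): [E, F, I, B, A, D, C, H, G]
After 8 (swap(2, 8)): [E, F, G, B, A, D, C, H, I]
After 9 (rotate_left(6, 8, k=2)): [E, F, G, B, A, D, I, C, H]

Answer: 8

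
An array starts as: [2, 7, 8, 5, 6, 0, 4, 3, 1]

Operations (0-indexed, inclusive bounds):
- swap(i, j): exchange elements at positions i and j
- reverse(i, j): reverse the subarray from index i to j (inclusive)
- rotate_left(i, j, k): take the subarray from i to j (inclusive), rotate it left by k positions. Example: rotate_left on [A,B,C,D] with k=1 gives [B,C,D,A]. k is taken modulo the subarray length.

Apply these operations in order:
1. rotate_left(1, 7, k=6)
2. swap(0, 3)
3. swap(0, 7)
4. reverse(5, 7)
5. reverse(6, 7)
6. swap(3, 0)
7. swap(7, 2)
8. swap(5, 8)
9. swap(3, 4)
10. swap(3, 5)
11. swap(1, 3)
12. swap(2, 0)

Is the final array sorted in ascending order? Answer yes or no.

After 1 (rotate_left(1, 7, k=6)): [2, 3, 7, 8, 5, 6, 0, 4, 1]
After 2 (swap(0, 3)): [8, 3, 7, 2, 5, 6, 0, 4, 1]
After 3 (swap(0, 7)): [4, 3, 7, 2, 5, 6, 0, 8, 1]
After 4 (reverse(5, 7)): [4, 3, 7, 2, 5, 8, 0, 6, 1]
After 5 (reverse(6, 7)): [4, 3, 7, 2, 5, 8, 6, 0, 1]
After 6 (swap(3, 0)): [2, 3, 7, 4, 5, 8, 6, 0, 1]
After 7 (swap(7, 2)): [2, 3, 0, 4, 5, 8, 6, 7, 1]
After 8 (swap(5, 8)): [2, 3, 0, 4, 5, 1, 6, 7, 8]
After 9 (swap(3, 4)): [2, 3, 0, 5, 4, 1, 6, 7, 8]
After 10 (swap(3, 5)): [2, 3, 0, 1, 4, 5, 6, 7, 8]
After 11 (swap(1, 3)): [2, 1, 0, 3, 4, 5, 6, 7, 8]
After 12 (swap(2, 0)): [0, 1, 2, 3, 4, 5, 6, 7, 8]

Answer: yes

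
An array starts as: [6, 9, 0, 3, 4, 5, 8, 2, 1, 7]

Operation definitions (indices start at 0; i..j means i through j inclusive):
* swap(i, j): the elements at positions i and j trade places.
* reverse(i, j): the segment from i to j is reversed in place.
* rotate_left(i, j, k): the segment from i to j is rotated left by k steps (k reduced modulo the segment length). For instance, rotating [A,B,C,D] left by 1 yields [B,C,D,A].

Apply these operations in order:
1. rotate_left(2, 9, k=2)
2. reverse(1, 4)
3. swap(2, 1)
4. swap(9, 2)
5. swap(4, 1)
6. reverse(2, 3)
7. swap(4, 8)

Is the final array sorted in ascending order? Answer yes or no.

After 1 (rotate_left(2, 9, k=2)): [6, 9, 4, 5, 8, 2, 1, 7, 0, 3]
After 2 (reverse(1, 4)): [6, 8, 5, 4, 9, 2, 1, 7, 0, 3]
After 3 (swap(2, 1)): [6, 5, 8, 4, 9, 2, 1, 7, 0, 3]
After 4 (swap(9, 2)): [6, 5, 3, 4, 9, 2, 1, 7, 0, 8]
After 5 (swap(4, 1)): [6, 9, 3, 4, 5, 2, 1, 7, 0, 8]
After 6 (reverse(2, 3)): [6, 9, 4, 3, 5, 2, 1, 7, 0, 8]
After 7 (swap(4, 8)): [6, 9, 4, 3, 0, 2, 1, 7, 5, 8]

Answer: no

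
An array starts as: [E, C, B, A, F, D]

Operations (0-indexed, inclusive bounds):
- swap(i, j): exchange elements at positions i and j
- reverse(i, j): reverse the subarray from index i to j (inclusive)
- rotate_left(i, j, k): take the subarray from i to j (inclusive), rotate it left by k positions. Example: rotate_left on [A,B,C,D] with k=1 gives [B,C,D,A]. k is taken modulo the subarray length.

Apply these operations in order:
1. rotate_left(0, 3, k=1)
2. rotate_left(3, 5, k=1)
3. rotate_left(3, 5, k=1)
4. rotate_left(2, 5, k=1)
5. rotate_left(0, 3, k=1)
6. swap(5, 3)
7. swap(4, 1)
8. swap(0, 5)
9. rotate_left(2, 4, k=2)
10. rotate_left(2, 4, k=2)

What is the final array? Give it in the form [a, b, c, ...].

Answer: [C, F, A, D, E, B]

Derivation:
After 1 (rotate_left(0, 3, k=1)): [C, B, A, E, F, D]
After 2 (rotate_left(3, 5, k=1)): [C, B, A, F, D, E]
After 3 (rotate_left(3, 5, k=1)): [C, B, A, D, E, F]
After 4 (rotate_left(2, 5, k=1)): [C, B, D, E, F, A]
After 5 (rotate_left(0, 3, k=1)): [B, D, E, C, F, A]
After 6 (swap(5, 3)): [B, D, E, A, F, C]
After 7 (swap(4, 1)): [B, F, E, A, D, C]
After 8 (swap(0, 5)): [C, F, E, A, D, B]
After 9 (rotate_left(2, 4, k=2)): [C, F, D, E, A, B]
After 10 (rotate_left(2, 4, k=2)): [C, F, A, D, E, B]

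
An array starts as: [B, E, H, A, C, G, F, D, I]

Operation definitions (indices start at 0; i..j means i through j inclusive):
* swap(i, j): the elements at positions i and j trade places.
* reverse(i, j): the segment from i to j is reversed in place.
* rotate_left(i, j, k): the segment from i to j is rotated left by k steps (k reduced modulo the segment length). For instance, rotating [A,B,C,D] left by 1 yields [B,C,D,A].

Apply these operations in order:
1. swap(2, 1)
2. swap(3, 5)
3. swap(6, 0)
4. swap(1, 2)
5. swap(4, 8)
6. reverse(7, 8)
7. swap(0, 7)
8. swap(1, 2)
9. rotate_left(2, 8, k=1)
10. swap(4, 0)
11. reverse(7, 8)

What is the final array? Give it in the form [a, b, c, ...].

Answer: [A, H, G, I, C, B, F, E, D]

Derivation:
After 1 (swap(2, 1)): [B, H, E, A, C, G, F, D, I]
After 2 (swap(3, 5)): [B, H, E, G, C, A, F, D, I]
After 3 (swap(6, 0)): [F, H, E, G, C, A, B, D, I]
After 4 (swap(1, 2)): [F, E, H, G, C, A, B, D, I]
After 5 (swap(4, 8)): [F, E, H, G, I, A, B, D, C]
After 6 (reverse(7, 8)): [F, E, H, G, I, A, B, C, D]
After 7 (swap(0, 7)): [C, E, H, G, I, A, B, F, D]
After 8 (swap(1, 2)): [C, H, E, G, I, A, B, F, D]
After 9 (rotate_left(2, 8, k=1)): [C, H, G, I, A, B, F, D, E]
After 10 (swap(4, 0)): [A, H, G, I, C, B, F, D, E]
After 11 (reverse(7, 8)): [A, H, G, I, C, B, F, E, D]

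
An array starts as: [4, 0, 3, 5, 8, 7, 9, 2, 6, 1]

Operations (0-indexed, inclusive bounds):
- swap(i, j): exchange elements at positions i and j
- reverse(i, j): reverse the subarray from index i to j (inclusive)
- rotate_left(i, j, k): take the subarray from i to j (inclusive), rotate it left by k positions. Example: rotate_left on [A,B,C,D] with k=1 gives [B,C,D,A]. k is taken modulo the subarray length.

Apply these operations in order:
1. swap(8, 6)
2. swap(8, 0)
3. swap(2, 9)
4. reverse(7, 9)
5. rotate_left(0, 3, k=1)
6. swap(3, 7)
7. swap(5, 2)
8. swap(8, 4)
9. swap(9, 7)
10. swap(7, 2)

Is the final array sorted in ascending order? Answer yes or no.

After 1 (swap(8, 6)): [4, 0, 3, 5, 8, 7, 6, 2, 9, 1]
After 2 (swap(8, 0)): [9, 0, 3, 5, 8, 7, 6, 2, 4, 1]
After 3 (swap(2, 9)): [9, 0, 1, 5, 8, 7, 6, 2, 4, 3]
After 4 (reverse(7, 9)): [9, 0, 1, 5, 8, 7, 6, 3, 4, 2]
After 5 (rotate_left(0, 3, k=1)): [0, 1, 5, 9, 8, 7, 6, 3, 4, 2]
After 6 (swap(3, 7)): [0, 1, 5, 3, 8, 7, 6, 9, 4, 2]
After 7 (swap(5, 2)): [0, 1, 7, 3, 8, 5, 6, 9, 4, 2]
After 8 (swap(8, 4)): [0, 1, 7, 3, 4, 5, 6, 9, 8, 2]
After 9 (swap(9, 7)): [0, 1, 7, 3, 4, 5, 6, 2, 8, 9]
After 10 (swap(7, 2)): [0, 1, 2, 3, 4, 5, 6, 7, 8, 9]

Answer: yes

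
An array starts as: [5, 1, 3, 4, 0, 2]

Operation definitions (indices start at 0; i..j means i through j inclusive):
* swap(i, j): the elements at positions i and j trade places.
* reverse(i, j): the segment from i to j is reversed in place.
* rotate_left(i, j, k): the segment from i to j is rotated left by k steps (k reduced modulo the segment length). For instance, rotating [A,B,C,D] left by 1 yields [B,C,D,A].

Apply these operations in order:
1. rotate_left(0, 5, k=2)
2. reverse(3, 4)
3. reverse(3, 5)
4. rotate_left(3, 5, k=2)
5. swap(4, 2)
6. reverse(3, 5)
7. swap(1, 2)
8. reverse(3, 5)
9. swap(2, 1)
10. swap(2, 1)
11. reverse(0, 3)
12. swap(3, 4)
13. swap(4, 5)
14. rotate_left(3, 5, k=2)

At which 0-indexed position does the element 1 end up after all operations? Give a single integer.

After 1 (rotate_left(0, 5, k=2)): [3, 4, 0, 2, 5, 1]
After 2 (reverse(3, 4)): [3, 4, 0, 5, 2, 1]
After 3 (reverse(3, 5)): [3, 4, 0, 1, 2, 5]
After 4 (rotate_left(3, 5, k=2)): [3, 4, 0, 5, 1, 2]
After 5 (swap(4, 2)): [3, 4, 1, 5, 0, 2]
After 6 (reverse(3, 5)): [3, 4, 1, 2, 0, 5]
After 7 (swap(1, 2)): [3, 1, 4, 2, 0, 5]
After 8 (reverse(3, 5)): [3, 1, 4, 5, 0, 2]
After 9 (swap(2, 1)): [3, 4, 1, 5, 0, 2]
After 10 (swap(2, 1)): [3, 1, 4, 5, 0, 2]
After 11 (reverse(0, 3)): [5, 4, 1, 3, 0, 2]
After 12 (swap(3, 4)): [5, 4, 1, 0, 3, 2]
After 13 (swap(4, 5)): [5, 4, 1, 0, 2, 3]
After 14 (rotate_left(3, 5, k=2)): [5, 4, 1, 3, 0, 2]

Answer: 2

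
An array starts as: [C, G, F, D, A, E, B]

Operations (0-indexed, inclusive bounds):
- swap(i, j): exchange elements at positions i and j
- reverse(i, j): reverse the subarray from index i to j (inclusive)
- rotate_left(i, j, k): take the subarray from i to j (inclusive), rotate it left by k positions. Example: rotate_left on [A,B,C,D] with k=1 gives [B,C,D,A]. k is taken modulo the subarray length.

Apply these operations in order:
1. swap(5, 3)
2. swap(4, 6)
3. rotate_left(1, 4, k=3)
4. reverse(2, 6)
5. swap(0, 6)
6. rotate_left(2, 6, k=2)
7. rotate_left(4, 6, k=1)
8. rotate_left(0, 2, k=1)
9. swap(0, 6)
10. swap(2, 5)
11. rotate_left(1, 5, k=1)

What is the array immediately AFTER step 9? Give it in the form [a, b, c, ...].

After 1 (swap(5, 3)): [C, G, F, E, A, D, B]
After 2 (swap(4, 6)): [C, G, F, E, B, D, A]
After 3 (rotate_left(1, 4, k=3)): [C, B, G, F, E, D, A]
After 4 (reverse(2, 6)): [C, B, A, D, E, F, G]
After 5 (swap(0, 6)): [G, B, A, D, E, F, C]
After 6 (rotate_left(2, 6, k=2)): [G, B, E, F, C, A, D]
After 7 (rotate_left(4, 6, k=1)): [G, B, E, F, A, D, C]
After 8 (rotate_left(0, 2, k=1)): [B, E, G, F, A, D, C]
After 9 (swap(0, 6)): [C, E, G, F, A, D, B]

Answer: [C, E, G, F, A, D, B]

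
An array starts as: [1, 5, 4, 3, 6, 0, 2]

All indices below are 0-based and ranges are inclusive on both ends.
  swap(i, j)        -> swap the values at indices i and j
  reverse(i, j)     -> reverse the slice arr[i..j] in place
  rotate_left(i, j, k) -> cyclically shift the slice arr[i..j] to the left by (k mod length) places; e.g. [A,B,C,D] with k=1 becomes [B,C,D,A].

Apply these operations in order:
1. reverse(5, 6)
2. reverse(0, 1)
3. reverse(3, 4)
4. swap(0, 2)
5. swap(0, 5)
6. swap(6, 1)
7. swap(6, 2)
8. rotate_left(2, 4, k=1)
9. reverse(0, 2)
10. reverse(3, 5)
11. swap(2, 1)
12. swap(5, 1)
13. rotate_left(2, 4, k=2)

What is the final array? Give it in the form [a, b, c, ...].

Answer: [6, 3, 1, 0, 4, 2, 5]

Derivation:
After 1 (reverse(5, 6)): [1, 5, 4, 3, 6, 2, 0]
After 2 (reverse(0, 1)): [5, 1, 4, 3, 6, 2, 0]
After 3 (reverse(3, 4)): [5, 1, 4, 6, 3, 2, 0]
After 4 (swap(0, 2)): [4, 1, 5, 6, 3, 2, 0]
After 5 (swap(0, 5)): [2, 1, 5, 6, 3, 4, 0]
After 6 (swap(6, 1)): [2, 0, 5, 6, 3, 4, 1]
After 7 (swap(6, 2)): [2, 0, 1, 6, 3, 4, 5]
After 8 (rotate_left(2, 4, k=1)): [2, 0, 6, 3, 1, 4, 5]
After 9 (reverse(0, 2)): [6, 0, 2, 3, 1, 4, 5]
After 10 (reverse(3, 5)): [6, 0, 2, 4, 1, 3, 5]
After 11 (swap(2, 1)): [6, 2, 0, 4, 1, 3, 5]
After 12 (swap(5, 1)): [6, 3, 0, 4, 1, 2, 5]
After 13 (rotate_left(2, 4, k=2)): [6, 3, 1, 0, 4, 2, 5]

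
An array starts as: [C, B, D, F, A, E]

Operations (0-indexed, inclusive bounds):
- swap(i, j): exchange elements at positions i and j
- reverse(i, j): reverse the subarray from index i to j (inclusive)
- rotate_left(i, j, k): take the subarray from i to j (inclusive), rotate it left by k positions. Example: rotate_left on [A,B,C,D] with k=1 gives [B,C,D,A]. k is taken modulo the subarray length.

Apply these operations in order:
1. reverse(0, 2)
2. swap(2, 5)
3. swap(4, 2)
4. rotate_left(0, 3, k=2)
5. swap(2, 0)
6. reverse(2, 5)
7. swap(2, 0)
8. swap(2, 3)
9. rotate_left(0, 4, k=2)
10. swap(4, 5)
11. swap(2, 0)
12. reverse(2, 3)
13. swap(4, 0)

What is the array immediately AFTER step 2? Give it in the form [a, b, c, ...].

Answer: [D, B, E, F, A, C]

Derivation:
After 1 (reverse(0, 2)): [D, B, C, F, A, E]
After 2 (swap(2, 5)): [D, B, E, F, A, C]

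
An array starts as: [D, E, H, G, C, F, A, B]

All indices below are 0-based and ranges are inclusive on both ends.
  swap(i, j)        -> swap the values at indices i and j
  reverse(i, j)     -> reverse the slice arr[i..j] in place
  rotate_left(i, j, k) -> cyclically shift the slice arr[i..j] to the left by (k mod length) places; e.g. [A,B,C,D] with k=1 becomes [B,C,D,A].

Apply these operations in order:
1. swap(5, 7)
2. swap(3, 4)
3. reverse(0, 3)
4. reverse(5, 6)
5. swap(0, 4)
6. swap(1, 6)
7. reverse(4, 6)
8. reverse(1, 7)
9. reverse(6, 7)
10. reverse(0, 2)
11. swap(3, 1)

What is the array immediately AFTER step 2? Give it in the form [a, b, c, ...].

Answer: [D, E, H, C, G, B, A, F]

Derivation:
After 1 (swap(5, 7)): [D, E, H, G, C, B, A, F]
After 2 (swap(3, 4)): [D, E, H, C, G, B, A, F]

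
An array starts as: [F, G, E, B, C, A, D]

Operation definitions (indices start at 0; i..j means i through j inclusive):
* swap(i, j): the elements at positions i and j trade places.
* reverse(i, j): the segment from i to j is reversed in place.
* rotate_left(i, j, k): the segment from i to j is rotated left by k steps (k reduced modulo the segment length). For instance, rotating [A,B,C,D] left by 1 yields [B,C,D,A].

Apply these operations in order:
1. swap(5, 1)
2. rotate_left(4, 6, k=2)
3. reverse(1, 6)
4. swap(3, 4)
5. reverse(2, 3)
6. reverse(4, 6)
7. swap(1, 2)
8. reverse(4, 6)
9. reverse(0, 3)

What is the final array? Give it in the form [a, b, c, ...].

Answer: [C, G, B, F, D, E, A]

Derivation:
After 1 (swap(5, 1)): [F, A, E, B, C, G, D]
After 2 (rotate_left(4, 6, k=2)): [F, A, E, B, D, C, G]
After 3 (reverse(1, 6)): [F, G, C, D, B, E, A]
After 4 (swap(3, 4)): [F, G, C, B, D, E, A]
After 5 (reverse(2, 3)): [F, G, B, C, D, E, A]
After 6 (reverse(4, 6)): [F, G, B, C, A, E, D]
After 7 (swap(1, 2)): [F, B, G, C, A, E, D]
After 8 (reverse(4, 6)): [F, B, G, C, D, E, A]
After 9 (reverse(0, 3)): [C, G, B, F, D, E, A]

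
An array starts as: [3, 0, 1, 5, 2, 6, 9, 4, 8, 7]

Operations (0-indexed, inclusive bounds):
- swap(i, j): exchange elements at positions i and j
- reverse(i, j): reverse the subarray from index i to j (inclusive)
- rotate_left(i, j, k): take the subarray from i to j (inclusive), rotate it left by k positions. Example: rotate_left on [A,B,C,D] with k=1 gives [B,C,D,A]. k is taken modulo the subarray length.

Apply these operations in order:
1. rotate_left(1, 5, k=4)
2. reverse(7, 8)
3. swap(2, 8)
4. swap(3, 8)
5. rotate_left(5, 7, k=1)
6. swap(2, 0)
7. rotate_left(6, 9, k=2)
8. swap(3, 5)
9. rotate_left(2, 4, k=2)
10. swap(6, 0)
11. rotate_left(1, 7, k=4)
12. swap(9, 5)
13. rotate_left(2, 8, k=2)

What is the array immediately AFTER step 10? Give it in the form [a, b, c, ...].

Answer: [1, 6, 5, 3, 9, 0, 4, 7, 8, 2]

Derivation:
After 1 (rotate_left(1, 5, k=4)): [3, 6, 0, 1, 5, 2, 9, 4, 8, 7]
After 2 (reverse(7, 8)): [3, 6, 0, 1, 5, 2, 9, 8, 4, 7]
After 3 (swap(2, 8)): [3, 6, 4, 1, 5, 2, 9, 8, 0, 7]
After 4 (swap(3, 8)): [3, 6, 4, 0, 5, 2, 9, 8, 1, 7]
After 5 (rotate_left(5, 7, k=1)): [3, 6, 4, 0, 5, 9, 8, 2, 1, 7]
After 6 (swap(2, 0)): [4, 6, 3, 0, 5, 9, 8, 2, 1, 7]
After 7 (rotate_left(6, 9, k=2)): [4, 6, 3, 0, 5, 9, 1, 7, 8, 2]
After 8 (swap(3, 5)): [4, 6, 3, 9, 5, 0, 1, 7, 8, 2]
After 9 (rotate_left(2, 4, k=2)): [4, 6, 5, 3, 9, 0, 1, 7, 8, 2]
After 10 (swap(6, 0)): [1, 6, 5, 3, 9, 0, 4, 7, 8, 2]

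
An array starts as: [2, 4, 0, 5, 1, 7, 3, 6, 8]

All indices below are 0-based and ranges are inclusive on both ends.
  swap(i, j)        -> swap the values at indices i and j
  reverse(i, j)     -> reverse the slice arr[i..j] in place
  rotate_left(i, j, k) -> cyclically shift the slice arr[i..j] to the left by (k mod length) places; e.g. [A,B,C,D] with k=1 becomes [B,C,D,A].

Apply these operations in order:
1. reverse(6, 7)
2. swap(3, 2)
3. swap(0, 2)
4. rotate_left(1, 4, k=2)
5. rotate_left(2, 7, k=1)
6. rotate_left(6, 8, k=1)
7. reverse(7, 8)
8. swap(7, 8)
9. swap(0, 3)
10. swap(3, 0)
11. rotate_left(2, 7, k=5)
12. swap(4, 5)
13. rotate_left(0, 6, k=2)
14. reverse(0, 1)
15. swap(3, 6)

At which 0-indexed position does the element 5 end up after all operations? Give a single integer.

After 1 (reverse(6, 7)): [2, 4, 0, 5, 1, 7, 6, 3, 8]
After 2 (swap(3, 2)): [2, 4, 5, 0, 1, 7, 6, 3, 8]
After 3 (swap(0, 2)): [5, 4, 2, 0, 1, 7, 6, 3, 8]
After 4 (rotate_left(1, 4, k=2)): [5, 0, 1, 4, 2, 7, 6, 3, 8]
After 5 (rotate_left(2, 7, k=1)): [5, 0, 4, 2, 7, 6, 3, 1, 8]
After 6 (rotate_left(6, 8, k=1)): [5, 0, 4, 2, 7, 6, 1, 8, 3]
After 7 (reverse(7, 8)): [5, 0, 4, 2, 7, 6, 1, 3, 8]
After 8 (swap(7, 8)): [5, 0, 4, 2, 7, 6, 1, 8, 3]
After 9 (swap(0, 3)): [2, 0, 4, 5, 7, 6, 1, 8, 3]
After 10 (swap(3, 0)): [5, 0, 4, 2, 7, 6, 1, 8, 3]
After 11 (rotate_left(2, 7, k=5)): [5, 0, 8, 4, 2, 7, 6, 1, 3]
After 12 (swap(4, 5)): [5, 0, 8, 4, 7, 2, 6, 1, 3]
After 13 (rotate_left(0, 6, k=2)): [8, 4, 7, 2, 6, 5, 0, 1, 3]
After 14 (reverse(0, 1)): [4, 8, 7, 2, 6, 5, 0, 1, 3]
After 15 (swap(3, 6)): [4, 8, 7, 0, 6, 5, 2, 1, 3]

Answer: 5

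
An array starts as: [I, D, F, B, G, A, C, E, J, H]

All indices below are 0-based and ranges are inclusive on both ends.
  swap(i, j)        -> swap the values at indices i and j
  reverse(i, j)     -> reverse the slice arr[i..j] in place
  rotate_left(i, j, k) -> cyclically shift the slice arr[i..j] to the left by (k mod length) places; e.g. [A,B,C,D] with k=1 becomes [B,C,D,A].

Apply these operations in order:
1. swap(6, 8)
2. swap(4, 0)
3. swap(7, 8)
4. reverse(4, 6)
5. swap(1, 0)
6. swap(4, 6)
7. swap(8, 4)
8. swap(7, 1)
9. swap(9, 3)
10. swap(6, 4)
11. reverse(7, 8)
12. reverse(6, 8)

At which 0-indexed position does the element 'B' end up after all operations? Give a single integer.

Answer: 9

Derivation:
After 1 (swap(6, 8)): [I, D, F, B, G, A, J, E, C, H]
After 2 (swap(4, 0)): [G, D, F, B, I, A, J, E, C, H]
After 3 (swap(7, 8)): [G, D, F, B, I, A, J, C, E, H]
After 4 (reverse(4, 6)): [G, D, F, B, J, A, I, C, E, H]
After 5 (swap(1, 0)): [D, G, F, B, J, A, I, C, E, H]
After 6 (swap(4, 6)): [D, G, F, B, I, A, J, C, E, H]
After 7 (swap(8, 4)): [D, G, F, B, E, A, J, C, I, H]
After 8 (swap(7, 1)): [D, C, F, B, E, A, J, G, I, H]
After 9 (swap(9, 3)): [D, C, F, H, E, A, J, G, I, B]
After 10 (swap(6, 4)): [D, C, F, H, J, A, E, G, I, B]
After 11 (reverse(7, 8)): [D, C, F, H, J, A, E, I, G, B]
After 12 (reverse(6, 8)): [D, C, F, H, J, A, G, I, E, B]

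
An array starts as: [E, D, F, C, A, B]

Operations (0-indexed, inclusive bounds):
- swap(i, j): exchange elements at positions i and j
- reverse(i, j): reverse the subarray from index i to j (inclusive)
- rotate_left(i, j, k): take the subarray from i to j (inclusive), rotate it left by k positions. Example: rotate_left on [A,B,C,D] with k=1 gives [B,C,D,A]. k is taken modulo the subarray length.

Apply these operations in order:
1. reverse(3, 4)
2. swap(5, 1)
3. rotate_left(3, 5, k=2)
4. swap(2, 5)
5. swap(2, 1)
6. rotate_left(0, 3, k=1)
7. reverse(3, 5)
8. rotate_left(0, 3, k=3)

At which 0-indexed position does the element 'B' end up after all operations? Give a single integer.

Answer: 2

Derivation:
After 1 (reverse(3, 4)): [E, D, F, A, C, B]
After 2 (swap(5, 1)): [E, B, F, A, C, D]
After 3 (rotate_left(3, 5, k=2)): [E, B, F, D, A, C]
After 4 (swap(2, 5)): [E, B, C, D, A, F]
After 5 (swap(2, 1)): [E, C, B, D, A, F]
After 6 (rotate_left(0, 3, k=1)): [C, B, D, E, A, F]
After 7 (reverse(3, 5)): [C, B, D, F, A, E]
After 8 (rotate_left(0, 3, k=3)): [F, C, B, D, A, E]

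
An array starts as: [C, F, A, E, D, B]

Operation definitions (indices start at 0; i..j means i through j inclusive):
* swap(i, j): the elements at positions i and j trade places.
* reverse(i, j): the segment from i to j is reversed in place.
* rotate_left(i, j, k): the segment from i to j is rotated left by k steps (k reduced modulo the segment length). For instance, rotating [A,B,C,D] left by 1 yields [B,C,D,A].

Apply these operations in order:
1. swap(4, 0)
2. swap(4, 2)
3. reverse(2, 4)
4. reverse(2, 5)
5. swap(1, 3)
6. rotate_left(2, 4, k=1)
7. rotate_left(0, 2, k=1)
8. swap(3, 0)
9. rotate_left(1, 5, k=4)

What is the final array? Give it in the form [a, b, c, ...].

Answer: [E, A, F, D, C, B]

Derivation:
After 1 (swap(4, 0)): [D, F, A, E, C, B]
After 2 (swap(4, 2)): [D, F, C, E, A, B]
After 3 (reverse(2, 4)): [D, F, A, E, C, B]
After 4 (reverse(2, 5)): [D, F, B, C, E, A]
After 5 (swap(1, 3)): [D, C, B, F, E, A]
After 6 (rotate_left(2, 4, k=1)): [D, C, F, E, B, A]
After 7 (rotate_left(0, 2, k=1)): [C, F, D, E, B, A]
After 8 (swap(3, 0)): [E, F, D, C, B, A]
After 9 (rotate_left(1, 5, k=4)): [E, A, F, D, C, B]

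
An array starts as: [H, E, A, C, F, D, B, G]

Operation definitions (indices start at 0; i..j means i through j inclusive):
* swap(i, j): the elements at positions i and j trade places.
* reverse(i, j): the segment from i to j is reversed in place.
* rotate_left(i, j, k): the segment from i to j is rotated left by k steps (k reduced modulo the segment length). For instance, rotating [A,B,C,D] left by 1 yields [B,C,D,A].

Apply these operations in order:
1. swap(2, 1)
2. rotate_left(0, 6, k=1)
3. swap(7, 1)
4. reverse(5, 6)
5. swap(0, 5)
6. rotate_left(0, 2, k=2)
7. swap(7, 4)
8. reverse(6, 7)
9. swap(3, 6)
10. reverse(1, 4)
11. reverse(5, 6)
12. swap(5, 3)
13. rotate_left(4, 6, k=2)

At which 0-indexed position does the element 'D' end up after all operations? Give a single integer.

Answer: 2

Derivation:
After 1 (swap(2, 1)): [H, A, E, C, F, D, B, G]
After 2 (rotate_left(0, 6, k=1)): [A, E, C, F, D, B, H, G]
After 3 (swap(7, 1)): [A, G, C, F, D, B, H, E]
After 4 (reverse(5, 6)): [A, G, C, F, D, H, B, E]
After 5 (swap(0, 5)): [H, G, C, F, D, A, B, E]
After 6 (rotate_left(0, 2, k=2)): [C, H, G, F, D, A, B, E]
After 7 (swap(7, 4)): [C, H, G, F, E, A, B, D]
After 8 (reverse(6, 7)): [C, H, G, F, E, A, D, B]
After 9 (swap(3, 6)): [C, H, G, D, E, A, F, B]
After 10 (reverse(1, 4)): [C, E, D, G, H, A, F, B]
After 11 (reverse(5, 6)): [C, E, D, G, H, F, A, B]
After 12 (swap(5, 3)): [C, E, D, F, H, G, A, B]
After 13 (rotate_left(4, 6, k=2)): [C, E, D, F, A, H, G, B]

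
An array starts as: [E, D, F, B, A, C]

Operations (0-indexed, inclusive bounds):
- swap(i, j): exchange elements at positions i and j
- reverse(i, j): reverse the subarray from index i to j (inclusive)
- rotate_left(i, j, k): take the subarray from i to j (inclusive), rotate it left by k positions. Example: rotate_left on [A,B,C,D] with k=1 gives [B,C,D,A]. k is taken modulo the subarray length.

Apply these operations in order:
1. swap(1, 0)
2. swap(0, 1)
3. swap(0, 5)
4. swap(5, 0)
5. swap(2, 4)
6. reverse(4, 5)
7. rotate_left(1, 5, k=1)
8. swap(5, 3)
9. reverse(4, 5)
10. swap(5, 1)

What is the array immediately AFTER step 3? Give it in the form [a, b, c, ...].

Answer: [C, D, F, B, A, E]

Derivation:
After 1 (swap(1, 0)): [D, E, F, B, A, C]
After 2 (swap(0, 1)): [E, D, F, B, A, C]
After 3 (swap(0, 5)): [C, D, F, B, A, E]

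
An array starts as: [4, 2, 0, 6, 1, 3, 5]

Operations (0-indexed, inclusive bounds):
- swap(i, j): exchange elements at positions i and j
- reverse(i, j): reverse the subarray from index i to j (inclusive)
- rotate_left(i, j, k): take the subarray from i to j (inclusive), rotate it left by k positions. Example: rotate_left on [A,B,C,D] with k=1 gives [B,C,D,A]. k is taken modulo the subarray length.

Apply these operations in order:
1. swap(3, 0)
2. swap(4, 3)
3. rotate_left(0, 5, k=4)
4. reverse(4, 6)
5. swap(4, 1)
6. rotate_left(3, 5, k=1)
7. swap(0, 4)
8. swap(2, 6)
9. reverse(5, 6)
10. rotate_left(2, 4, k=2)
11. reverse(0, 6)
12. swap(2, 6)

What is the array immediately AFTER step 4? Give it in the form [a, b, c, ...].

After 1 (swap(3, 0)): [6, 2, 0, 4, 1, 3, 5]
After 2 (swap(4, 3)): [6, 2, 0, 1, 4, 3, 5]
After 3 (rotate_left(0, 5, k=4)): [4, 3, 6, 2, 0, 1, 5]
After 4 (reverse(4, 6)): [4, 3, 6, 2, 5, 1, 0]

Answer: [4, 3, 6, 2, 5, 1, 0]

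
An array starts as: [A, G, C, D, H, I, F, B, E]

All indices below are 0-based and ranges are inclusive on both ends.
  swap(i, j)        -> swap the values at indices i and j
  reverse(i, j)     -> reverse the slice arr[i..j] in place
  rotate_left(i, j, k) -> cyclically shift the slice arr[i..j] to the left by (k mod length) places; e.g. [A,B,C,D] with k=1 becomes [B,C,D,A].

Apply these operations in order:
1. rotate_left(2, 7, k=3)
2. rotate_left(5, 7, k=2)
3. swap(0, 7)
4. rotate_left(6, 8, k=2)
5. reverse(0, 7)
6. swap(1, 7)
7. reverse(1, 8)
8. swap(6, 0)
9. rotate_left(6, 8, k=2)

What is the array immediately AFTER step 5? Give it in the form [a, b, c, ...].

Answer: [C, E, H, B, F, I, G, D, A]

Derivation:
After 1 (rotate_left(2, 7, k=3)): [A, G, I, F, B, C, D, H, E]
After 2 (rotate_left(5, 7, k=2)): [A, G, I, F, B, H, C, D, E]
After 3 (swap(0, 7)): [D, G, I, F, B, H, C, A, E]
After 4 (rotate_left(6, 8, k=2)): [D, G, I, F, B, H, E, C, A]
After 5 (reverse(0, 7)): [C, E, H, B, F, I, G, D, A]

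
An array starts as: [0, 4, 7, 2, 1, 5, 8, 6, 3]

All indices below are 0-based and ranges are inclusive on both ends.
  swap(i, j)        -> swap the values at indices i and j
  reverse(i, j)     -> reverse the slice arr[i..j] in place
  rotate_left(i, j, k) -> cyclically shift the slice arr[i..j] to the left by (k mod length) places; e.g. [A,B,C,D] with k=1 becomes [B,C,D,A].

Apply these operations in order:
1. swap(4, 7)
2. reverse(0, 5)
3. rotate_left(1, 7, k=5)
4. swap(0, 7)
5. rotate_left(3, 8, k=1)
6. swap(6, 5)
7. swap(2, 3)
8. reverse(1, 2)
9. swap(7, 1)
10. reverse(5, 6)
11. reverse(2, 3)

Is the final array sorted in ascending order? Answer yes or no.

Answer: no

Derivation:
After 1 (swap(4, 7)): [0, 4, 7, 2, 6, 5, 8, 1, 3]
After 2 (reverse(0, 5)): [5, 6, 2, 7, 4, 0, 8, 1, 3]
After 3 (rotate_left(1, 7, k=5)): [5, 8, 1, 6, 2, 7, 4, 0, 3]
After 4 (swap(0, 7)): [0, 8, 1, 6, 2, 7, 4, 5, 3]
After 5 (rotate_left(3, 8, k=1)): [0, 8, 1, 2, 7, 4, 5, 3, 6]
After 6 (swap(6, 5)): [0, 8, 1, 2, 7, 5, 4, 3, 6]
After 7 (swap(2, 3)): [0, 8, 2, 1, 7, 5, 4, 3, 6]
After 8 (reverse(1, 2)): [0, 2, 8, 1, 7, 5, 4, 3, 6]
After 9 (swap(7, 1)): [0, 3, 8, 1, 7, 5, 4, 2, 6]
After 10 (reverse(5, 6)): [0, 3, 8, 1, 7, 4, 5, 2, 6]
After 11 (reverse(2, 3)): [0, 3, 1, 8, 7, 4, 5, 2, 6]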